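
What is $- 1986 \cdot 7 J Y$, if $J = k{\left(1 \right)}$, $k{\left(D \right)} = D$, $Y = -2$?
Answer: $27804$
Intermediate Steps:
$J = 1$
$- 1986 \cdot 7 J Y = - 1986 \cdot 7 \cdot 1 \left(-2\right) = - 1986 \cdot 7 \left(-2\right) = \left(-1986\right) \left(-14\right) = 27804$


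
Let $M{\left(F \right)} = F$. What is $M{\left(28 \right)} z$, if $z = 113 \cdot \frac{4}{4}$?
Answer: $3164$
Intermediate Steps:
$z = 113$ ($z = 113 \cdot 4 \cdot \frac{1}{4} = 113 \cdot 1 = 113$)
$M{\left(28 \right)} z = 28 \cdot 113 = 3164$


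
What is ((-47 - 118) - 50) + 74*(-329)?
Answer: -24561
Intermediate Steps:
((-47 - 118) - 50) + 74*(-329) = (-165 - 50) - 24346 = -215 - 24346 = -24561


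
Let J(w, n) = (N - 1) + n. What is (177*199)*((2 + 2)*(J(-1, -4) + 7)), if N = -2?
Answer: 0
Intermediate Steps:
J(w, n) = -3 + n (J(w, n) = (-2 - 1) + n = -3 + n)
(177*199)*((2 + 2)*(J(-1, -4) + 7)) = (177*199)*((2 + 2)*((-3 - 4) + 7)) = 35223*(4*(-7 + 7)) = 35223*(4*0) = 35223*0 = 0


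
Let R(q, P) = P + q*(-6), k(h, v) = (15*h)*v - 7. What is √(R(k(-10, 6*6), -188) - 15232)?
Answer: √17022 ≈ 130.47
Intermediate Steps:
k(h, v) = -7 + 15*h*v (k(h, v) = 15*h*v - 7 = -7 + 15*h*v)
R(q, P) = P - 6*q
√(R(k(-10, 6*6), -188) - 15232) = √((-188 - 6*(-7 + 15*(-10)*(6*6))) - 15232) = √((-188 - 6*(-7 + 15*(-10)*36)) - 15232) = √((-188 - 6*(-7 - 5400)) - 15232) = √((-188 - 6*(-5407)) - 15232) = √((-188 + 32442) - 15232) = √(32254 - 15232) = √17022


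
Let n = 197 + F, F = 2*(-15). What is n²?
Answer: 27889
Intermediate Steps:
F = -30
n = 167 (n = 197 - 30 = 167)
n² = 167² = 27889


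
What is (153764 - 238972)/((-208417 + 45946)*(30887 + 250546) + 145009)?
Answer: 42604/22862277967 ≈ 1.8635e-6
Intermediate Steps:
(153764 - 238972)/((-208417 + 45946)*(30887 + 250546) + 145009) = -85208/(-162471*281433 + 145009) = -85208/(-45724700943 + 145009) = -85208/(-45724555934) = -85208*(-1/45724555934) = 42604/22862277967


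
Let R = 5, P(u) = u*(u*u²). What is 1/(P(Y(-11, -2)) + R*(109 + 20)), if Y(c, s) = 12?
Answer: 1/21381 ≈ 4.6770e-5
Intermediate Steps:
P(u) = u⁴ (P(u) = u*u³ = u⁴)
1/(P(Y(-11, -2)) + R*(109 + 20)) = 1/(12⁴ + 5*(109 + 20)) = 1/(20736 + 5*129) = 1/(20736 + 645) = 1/21381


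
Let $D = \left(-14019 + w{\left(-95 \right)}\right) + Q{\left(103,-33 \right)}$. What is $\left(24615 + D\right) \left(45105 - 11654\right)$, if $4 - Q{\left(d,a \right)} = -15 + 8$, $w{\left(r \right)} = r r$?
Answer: $656710032$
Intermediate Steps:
$w{\left(r \right)} = r^{2}$
$Q{\left(d,a \right)} = 11$ ($Q{\left(d,a \right)} = 4 - \left(-15 + 8\right) = 4 - -7 = 4 + 7 = 11$)
$D = -4983$ ($D = \left(-14019 + \left(-95\right)^{2}\right) + 11 = \left(-14019 + 9025\right) + 11 = -4994 + 11 = -4983$)
$\left(24615 + D\right) \left(45105 - 11654\right) = \left(24615 - 4983\right) \left(45105 - 11654\right) = 19632 \cdot 33451 = 656710032$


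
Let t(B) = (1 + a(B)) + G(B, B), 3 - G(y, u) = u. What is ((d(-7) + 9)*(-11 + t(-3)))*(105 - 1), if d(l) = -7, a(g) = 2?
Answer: -416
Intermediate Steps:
G(y, u) = 3 - u
t(B) = 6 - B (t(B) = (1 + 2) + (3 - B) = 3 + (3 - B) = 6 - B)
((d(-7) + 9)*(-11 + t(-3)))*(105 - 1) = ((-7 + 9)*(-11 + (6 - 1*(-3))))*(105 - 1) = (2*(-11 + (6 + 3)))*104 = (2*(-11 + 9))*104 = (2*(-2))*104 = -4*104 = -416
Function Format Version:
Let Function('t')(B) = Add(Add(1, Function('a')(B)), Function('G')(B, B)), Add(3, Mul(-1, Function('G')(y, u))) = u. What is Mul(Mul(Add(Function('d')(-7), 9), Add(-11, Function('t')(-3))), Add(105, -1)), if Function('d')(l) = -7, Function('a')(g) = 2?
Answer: -416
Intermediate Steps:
Function('G')(y, u) = Add(3, Mul(-1, u))
Function('t')(B) = Add(6, Mul(-1, B)) (Function('t')(B) = Add(Add(1, 2), Add(3, Mul(-1, B))) = Add(3, Add(3, Mul(-1, B))) = Add(6, Mul(-1, B)))
Mul(Mul(Add(Function('d')(-7), 9), Add(-11, Function('t')(-3))), Add(105, -1)) = Mul(Mul(Add(-7, 9), Add(-11, Add(6, Mul(-1, -3)))), Add(105, -1)) = Mul(Mul(2, Add(-11, Add(6, 3))), 104) = Mul(Mul(2, Add(-11, 9)), 104) = Mul(Mul(2, -2), 104) = Mul(-4, 104) = -416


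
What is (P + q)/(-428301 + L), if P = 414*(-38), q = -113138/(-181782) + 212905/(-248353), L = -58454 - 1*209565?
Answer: 25366040311381/1122719138058240 ≈ 0.022593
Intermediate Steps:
L = -268019 (L = -58454 - 209565 = -268019)
q = -757438214/3224721789 (q = -113138*(-1/181782) + 212905*(-1/248353) = 56569/90891 - 30415/35479 = -757438214/3224721789 ≈ -0.23488)
P = -15732
(P + q)/(-428301 + L) = (-15732 - 757438214/3224721789)/(-428301 - 268019) = -50732080622762/3224721789/(-696320) = -50732080622762/3224721789*(-1/696320) = 25366040311381/1122719138058240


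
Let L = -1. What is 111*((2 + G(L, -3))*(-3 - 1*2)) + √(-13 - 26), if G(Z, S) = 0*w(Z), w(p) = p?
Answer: -1110 + I*√39 ≈ -1110.0 + 6.245*I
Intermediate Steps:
G(Z, S) = 0 (G(Z, S) = 0*Z = 0)
111*((2 + G(L, -3))*(-3 - 1*2)) + √(-13 - 26) = 111*((2 + 0)*(-3 - 1*2)) + √(-13 - 26) = 111*(2*(-3 - 2)) + √(-39) = 111*(2*(-5)) + I*√39 = 111*(-10) + I*√39 = -1110 + I*√39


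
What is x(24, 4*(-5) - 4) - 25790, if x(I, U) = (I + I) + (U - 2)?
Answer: -25768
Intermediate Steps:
x(I, U) = -2 + U + 2*I (x(I, U) = 2*I + (-2 + U) = -2 + U + 2*I)
x(24, 4*(-5) - 4) - 25790 = (-2 + (4*(-5) - 4) + 2*24) - 25790 = (-2 + (-20 - 4) + 48) - 25790 = (-2 - 24 + 48) - 25790 = 22 - 25790 = -25768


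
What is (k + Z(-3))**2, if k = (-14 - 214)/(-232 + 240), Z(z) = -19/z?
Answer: 17689/36 ≈ 491.36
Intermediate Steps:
k = -57/2 (k = -228/8 = -228*1/8 = -57/2 ≈ -28.500)
(k + Z(-3))**2 = (-57/2 - 19/(-3))**2 = (-57/2 - 19*(-1/3))**2 = (-57/2 + 19/3)**2 = (-133/6)**2 = 17689/36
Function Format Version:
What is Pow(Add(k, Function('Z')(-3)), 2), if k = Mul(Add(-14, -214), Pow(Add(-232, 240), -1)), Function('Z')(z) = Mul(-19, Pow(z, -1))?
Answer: Rational(17689, 36) ≈ 491.36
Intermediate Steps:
k = Rational(-57, 2) (k = Mul(-228, Pow(8, -1)) = Mul(-228, Rational(1, 8)) = Rational(-57, 2) ≈ -28.500)
Pow(Add(k, Function('Z')(-3)), 2) = Pow(Add(Rational(-57, 2), Mul(-19, Pow(-3, -1))), 2) = Pow(Add(Rational(-57, 2), Mul(-19, Rational(-1, 3))), 2) = Pow(Add(Rational(-57, 2), Rational(19, 3)), 2) = Pow(Rational(-133, 6), 2) = Rational(17689, 36)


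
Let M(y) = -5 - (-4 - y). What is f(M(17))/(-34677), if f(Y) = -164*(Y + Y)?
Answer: 5248/34677 ≈ 0.15134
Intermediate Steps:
M(y) = -1 + y (M(y) = -5 + (4 + y) = -1 + y)
f(Y) = -328*Y
f(M(17))/(-34677) = -328*(-1 + 17)/(-34677) = -328*16*(-1/34677) = -5248*(-1/34677) = 5248/34677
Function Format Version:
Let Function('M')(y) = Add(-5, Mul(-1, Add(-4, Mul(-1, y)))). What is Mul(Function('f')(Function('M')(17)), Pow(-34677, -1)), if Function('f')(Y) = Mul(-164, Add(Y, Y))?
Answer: Rational(5248, 34677) ≈ 0.15134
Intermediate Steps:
Function('M')(y) = Add(-1, y) (Function('M')(y) = Add(-5, Add(4, y)) = Add(-1, y))
Function('f')(Y) = Mul(-328, Y) (Function('f')(Y) = Mul(-164, Mul(2, Y)) = Mul(-328, Y))
Mul(Function('f')(Function('M')(17)), Pow(-34677, -1)) = Mul(Mul(-328, Add(-1, 17)), Pow(-34677, -1)) = Mul(Mul(-328, 16), Rational(-1, 34677)) = Mul(-5248, Rational(-1, 34677)) = Rational(5248, 34677)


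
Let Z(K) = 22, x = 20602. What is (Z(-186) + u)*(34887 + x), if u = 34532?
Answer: 1917366906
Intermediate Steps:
(Z(-186) + u)*(34887 + x) = (22 + 34532)*(34887 + 20602) = 34554*55489 = 1917366906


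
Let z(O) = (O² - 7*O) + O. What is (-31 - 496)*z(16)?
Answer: -84320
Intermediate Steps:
z(O) = O² - 6*O
(-31 - 496)*z(16) = (-31 - 496)*(16*(-6 + 16)) = -8432*10 = -527*160 = -84320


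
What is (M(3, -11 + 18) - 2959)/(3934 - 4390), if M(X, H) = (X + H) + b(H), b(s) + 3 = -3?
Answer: 985/152 ≈ 6.4803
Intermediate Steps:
b(s) = -6 (b(s) = -3 - 3 = -6)
M(X, H) = -6 + H + X (M(X, H) = (X + H) - 6 = (H + X) - 6 = -6 + H + X)
(M(3, -11 + 18) - 2959)/(3934 - 4390) = ((-6 + (-11 + 18) + 3) - 2959)/(3934 - 4390) = ((-6 + 7 + 3) - 2959)/(-456) = (4 - 2959)*(-1/456) = -2955*(-1/456) = 985/152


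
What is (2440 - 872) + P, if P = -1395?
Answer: 173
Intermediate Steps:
(2440 - 872) + P = (2440 - 872) - 1395 = 1568 - 1395 = 173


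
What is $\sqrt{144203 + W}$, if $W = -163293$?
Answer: $i \sqrt{19090} \approx 138.17 i$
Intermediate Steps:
$\sqrt{144203 + W} = \sqrt{144203 - 163293} = \sqrt{-19090} = i \sqrt{19090}$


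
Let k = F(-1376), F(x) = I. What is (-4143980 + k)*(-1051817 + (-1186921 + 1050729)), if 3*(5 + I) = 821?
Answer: 4922766357402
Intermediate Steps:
I = 806/3 (I = -5 + (⅓)*821 = -5 + 821/3 = 806/3 ≈ 268.67)
F(x) = 806/3
k = 806/3 ≈ 268.67
(-4143980 + k)*(-1051817 + (-1186921 + 1050729)) = (-4143980 + 806/3)*(-1051817 + (-1186921 + 1050729)) = -12431134*(-1051817 - 136192)/3 = -12431134/3*(-1188009) = 4922766357402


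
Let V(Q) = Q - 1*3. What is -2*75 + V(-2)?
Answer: -155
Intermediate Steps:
V(Q) = -3 + Q (V(Q) = Q - 3 = -3 + Q)
-2*75 + V(-2) = -2*75 + (-3 - 2) = -150 - 5 = -155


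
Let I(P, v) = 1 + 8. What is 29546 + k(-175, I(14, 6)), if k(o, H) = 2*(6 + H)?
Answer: 29576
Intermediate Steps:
I(P, v) = 9
k(o, H) = 12 + 2*H
29546 + k(-175, I(14, 6)) = 29546 + (12 + 2*9) = 29546 + (12 + 18) = 29546 + 30 = 29576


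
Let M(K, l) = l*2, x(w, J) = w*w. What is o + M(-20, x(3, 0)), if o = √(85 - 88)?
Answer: 18 + I*√3 ≈ 18.0 + 1.732*I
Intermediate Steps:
x(w, J) = w²
o = I*√3 (o = √(-3) = I*√3 ≈ 1.732*I)
M(K, l) = 2*l
o + M(-20, x(3, 0)) = I*√3 + 2*3² = I*√3 + 2*9 = I*√3 + 18 = 18 + I*√3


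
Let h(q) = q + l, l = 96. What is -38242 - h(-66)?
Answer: -38272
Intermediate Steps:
h(q) = 96 + q (h(q) = q + 96 = 96 + q)
-38242 - h(-66) = -38242 - (96 - 66) = -38242 - 1*30 = -38242 - 30 = -38272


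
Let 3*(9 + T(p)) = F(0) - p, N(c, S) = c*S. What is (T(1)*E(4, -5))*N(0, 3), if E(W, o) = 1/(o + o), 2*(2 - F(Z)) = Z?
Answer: 0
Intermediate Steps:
F(Z) = 2 - Z/2
N(c, S) = S*c
E(W, o) = 1/(2*o)
T(p) = -25/3 - p/3 (T(p) = -9 + ((2 - ½*0) - p)/3 = -9 + ((2 + 0) - p)/3 = -9 + (2 - p)/3 = -9 + (⅔ - p/3) = -25/3 - p/3)
(T(1)*E(4, -5))*N(0, 3) = ((-25/3 - ⅓*1)*((½)/(-5)))*(3*0) = ((-25/3 - ⅓)*((½)*(-⅕)))*0 = -26/3*(-⅒)*0 = (13/15)*0 = 0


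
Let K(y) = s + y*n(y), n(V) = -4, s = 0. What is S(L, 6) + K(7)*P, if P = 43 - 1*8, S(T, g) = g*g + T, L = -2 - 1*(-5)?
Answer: -941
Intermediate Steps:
L = 3 (L = -2 + 5 = 3)
S(T, g) = T + g² (S(T, g) = g² + T = T + g²)
P = 35 (P = 43 - 8 = 35)
K(y) = -4*y (K(y) = 0 + y*(-4) = 0 - 4*y = -4*y)
S(L, 6) + K(7)*P = (3 + 6²) - 4*7*35 = (3 + 36) - 28*35 = 39 - 980 = -941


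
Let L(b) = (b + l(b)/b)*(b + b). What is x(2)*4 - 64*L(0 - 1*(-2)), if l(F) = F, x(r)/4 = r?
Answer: -736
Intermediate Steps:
x(r) = 4*r
L(b) = 2*b*(1 + b) (L(b) = (b + b/b)*(b + b) = (b + 1)*(2*b) = (1 + b)*(2*b) = 2*b*(1 + b))
x(2)*4 - 64*L(0 - 1*(-2)) = (4*2)*4 - 128*(0 - 1*(-2))*(1 + (0 - 1*(-2))) = 8*4 - 128*(0 + 2)*(1 + (0 + 2)) = 32 - 128*2*(1 + 2) = 32 - 128*2*3 = 32 - 64*12 = 32 - 768 = -736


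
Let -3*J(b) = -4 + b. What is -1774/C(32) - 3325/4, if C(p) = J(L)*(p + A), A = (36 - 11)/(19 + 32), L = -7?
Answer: -61690463/72908 ≈ -846.14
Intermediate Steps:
J(b) = 4/3 - b/3 (J(b) = -(-4 + b)/3 = 4/3 - b/3)
A = 25/51 ≈ 0.49020
C(p) = 275/153 + 11*p/3 (C(p) = (4/3 - ⅓*(-7))*(p + 25/51) = (4/3 + 7/3)*(25/51 + p) = 11*(25/51 + p)/3 = 275/153 + 11*p/3)
-1774/C(32) - 3325/4 = -1774/(275/153 + (11/3)*32) - 3325/4 = -1774/(275/153 + 352/3) - 3325*¼ = -1774/18227/153 - 3325/4 = -1774*153/18227 - 3325/4 = -271422/18227 - 3325/4 = -61690463/72908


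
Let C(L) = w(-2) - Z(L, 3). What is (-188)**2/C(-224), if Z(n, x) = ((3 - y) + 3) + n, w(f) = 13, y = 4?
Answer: 752/5 ≈ 150.40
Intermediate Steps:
Z(n, x) = 2 + n (Z(n, x) = ((3 - 1*4) + 3) + n = ((3 - 4) + 3) + n = (-1 + 3) + n = 2 + n)
C(L) = 11 - L (C(L) = 13 - (2 + L) = 13 + (-2 - L) = 11 - L)
(-188)**2/C(-224) = (-188)**2/(11 - 1*(-224)) = 35344/(11 + 224) = 35344/235 = 35344*(1/235) = 752/5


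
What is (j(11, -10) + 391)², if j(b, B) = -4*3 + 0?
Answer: 143641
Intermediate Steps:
j(b, B) = -12 (j(b, B) = -12 + 0 = -12)
(j(11, -10) + 391)² = (-12 + 391)² = 379² = 143641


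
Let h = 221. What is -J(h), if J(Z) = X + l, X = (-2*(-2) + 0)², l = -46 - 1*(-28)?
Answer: 2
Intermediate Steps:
l = -18 (l = -46 + 28 = -18)
X = 16 (X = (4 + 0)² = 4² = 16)
J(Z) = -2 (J(Z) = 16 - 18 = -2)
-J(h) = -1*(-2) = 2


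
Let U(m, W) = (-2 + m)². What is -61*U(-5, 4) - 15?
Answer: -3004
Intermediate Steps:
-61*U(-5, 4) - 15 = -61*(-2 - 5)² - 15 = -61*(-7)² - 15 = -61*49 - 15 = -2989 - 15 = -3004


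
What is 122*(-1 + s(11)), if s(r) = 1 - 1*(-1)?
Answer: 122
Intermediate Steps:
s(r) = 2 (s(r) = 1 + 1 = 2)
122*(-1 + s(11)) = 122*(-1 + 2) = 122*1 = 122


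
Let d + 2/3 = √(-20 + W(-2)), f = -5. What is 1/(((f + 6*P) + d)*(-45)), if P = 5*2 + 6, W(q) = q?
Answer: I/(15*(-271*I + 3*√22)) ≈ -0.00024534 + 1.2739e-5*I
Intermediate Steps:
P = 16 (P = 10 + 6 = 16)
d = -⅔ + I*√22 (d = -⅔ + √(-20 - 2) = -⅔ + √(-22) = -⅔ + I*√22 ≈ -0.66667 + 4.6904*I)
1/(((f + 6*P) + d)*(-45)) = 1/(((-5 + 6*16) + (-⅔ + I*√22))*(-45)) = 1/(((-5 + 96) + (-⅔ + I*√22))*(-45)) = 1/((91 + (-⅔ + I*√22))*(-45)) = 1/((271/3 + I*√22)*(-45)) = 1/(-4065 - 45*I*√22)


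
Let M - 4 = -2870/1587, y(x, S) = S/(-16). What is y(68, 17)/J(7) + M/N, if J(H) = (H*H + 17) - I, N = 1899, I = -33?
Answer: -5080441/530413488 ≈ -0.0095783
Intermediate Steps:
y(x, S) = -S/16 (y(x, S) = S*(-1/16) = -S/16)
J(H) = 50 + H² (J(H) = (H*H + 17) - 1*(-33) = (H² + 17) + 33 = (17 + H²) + 33 = 50 + H²)
M = 3478/1587 (M = 4 - 2870/1587 = 3478/1587 ≈ 2.1916)
y(68, 17)/J(7) + M/N = (-1/16*17)/(50 + 7²) + (3478/1587)/1899 = -17/(16*(50 + 49)) + (3478/1587)*(1/1899) = -17/16/99 + 3478/3013713 = -17/16*1/99 + 3478/3013713 = -17/1584 + 3478/3013713 = -5080441/530413488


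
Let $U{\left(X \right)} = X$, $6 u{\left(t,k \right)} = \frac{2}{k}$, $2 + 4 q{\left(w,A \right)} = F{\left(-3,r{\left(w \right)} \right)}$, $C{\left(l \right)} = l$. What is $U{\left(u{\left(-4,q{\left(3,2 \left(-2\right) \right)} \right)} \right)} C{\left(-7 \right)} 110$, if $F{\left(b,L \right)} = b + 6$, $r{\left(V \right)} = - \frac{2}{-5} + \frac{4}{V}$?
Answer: $- \frac{3080}{3} \approx -1026.7$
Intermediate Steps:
$r{\left(V \right)} = \frac{2}{5} + \frac{4}{V}$ ($r{\left(V \right)} = \left(-2\right) \left(- \frac{1}{5}\right) + \frac{4}{V} = \frac{2}{5} + \frac{4}{V}$)
$F{\left(b,L \right)} = 6 + b$
$q{\left(w,A \right)} = \frac{1}{4}$ ($q{\left(w,A \right)} = - \frac{1}{2} + \frac{6 - 3}{4} = - \frac{1}{2} + \frac{1}{4} \cdot 3 = - \frac{1}{2} + \frac{3}{4} = \frac{1}{4}$)
$u{\left(t,k \right)} = \frac{1}{3 k}$ ($u{\left(t,k \right)} = \frac{2 \frac{1}{k}}{6} = \frac{1}{3 k}$)
$U{\left(u{\left(-4,q{\left(3,2 \left(-2\right) \right)} \right)} \right)} C{\left(-7 \right)} 110 = \frac{\frac{1}{\frac{1}{4}}}{3} \left(-7\right) 110 = \frac{1}{3} \cdot 4 \left(-7\right) 110 = \frac{4}{3} \left(-7\right) 110 = \left(- \frac{28}{3}\right) 110 = - \frac{3080}{3}$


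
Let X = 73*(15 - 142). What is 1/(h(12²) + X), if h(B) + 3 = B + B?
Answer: -1/8986 ≈ -0.00011128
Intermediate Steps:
X = -9271 (X = 73*(-127) = -9271)
h(B) = -3 + 2*B (h(B) = -3 + (B + B) = -3 + 2*B)
1/(h(12²) + X) = 1/((-3 + 2*12²) - 9271) = 1/((-3 + 2*144) - 9271) = 1/((-3 + 288) - 9271) = 1/(285 - 9271) = 1/(-8986) = -1/8986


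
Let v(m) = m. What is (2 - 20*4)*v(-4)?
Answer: 312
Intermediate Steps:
(2 - 20*4)*v(-4) = (2 - 20*4)*(-4) = (2 - 80)*(-4) = -78*(-4) = 312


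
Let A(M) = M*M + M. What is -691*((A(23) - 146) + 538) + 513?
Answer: -651791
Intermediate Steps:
A(M) = M + M² (A(M) = M² + M = M + M²)
-691*((A(23) - 146) + 538) + 513 = -691*((23*(1 + 23) - 146) + 538) + 513 = -691*((23*24 - 146) + 538) + 513 = -691*((552 - 146) + 538) + 513 = -691*(406 + 538) + 513 = -691*944 + 513 = -652304 + 513 = -651791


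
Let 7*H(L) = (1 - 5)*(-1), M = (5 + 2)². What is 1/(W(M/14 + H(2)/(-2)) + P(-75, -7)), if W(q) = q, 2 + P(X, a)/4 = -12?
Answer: -14/739 ≈ -0.018945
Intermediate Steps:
P(X, a) = -56 (P(X, a) = -8 + 4*(-12) = -8 - 48 = -56)
M = 49 (M = 7² = 49)
H(L) = 4/7 (H(L) = ((1 - 5)*(-1))/7 = (-4*(-1))/7 = (⅐)*4 = 4/7)
1/(W(M/14 + H(2)/(-2)) + P(-75, -7)) = 1/((49/14 + (4/7)/(-2)) - 56) = 1/((49*(1/14) + (4/7)*(-½)) - 56) = 1/((7/2 - 2/7) - 56) = 1/(45/14 - 56) = 1/(-739/14) = -14/739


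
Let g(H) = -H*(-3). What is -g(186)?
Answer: -558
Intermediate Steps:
g(H) = 3*H (g(H) = -(-3)*H = 3*H)
-g(186) = -3*186 = -1*558 = -558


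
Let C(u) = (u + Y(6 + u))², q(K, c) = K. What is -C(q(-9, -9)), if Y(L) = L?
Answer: -144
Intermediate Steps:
C(u) = (6 + 2*u)² (C(u) = (u + (6 + u))² = (6 + 2*u)²)
-C(q(-9, -9)) = -4*(3 - 9)² = -4*(-6)² = -4*36 = -1*144 = -144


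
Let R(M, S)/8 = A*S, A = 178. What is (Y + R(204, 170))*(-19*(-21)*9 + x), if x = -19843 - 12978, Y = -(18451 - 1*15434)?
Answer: -6987811490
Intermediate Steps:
R(M, S) = 1424*S (R(M, S) = 8*(178*S) = 1424*S)
Y = -3017 (Y = -(18451 - 15434) = -1*3017 = -3017)
x = -32821
(Y + R(204, 170))*(-19*(-21)*9 + x) = (-3017 + 1424*170)*(-19*(-21)*9 - 32821) = (-3017 + 242080)*(399*9 - 32821) = 239063*(3591 - 32821) = 239063*(-29230) = -6987811490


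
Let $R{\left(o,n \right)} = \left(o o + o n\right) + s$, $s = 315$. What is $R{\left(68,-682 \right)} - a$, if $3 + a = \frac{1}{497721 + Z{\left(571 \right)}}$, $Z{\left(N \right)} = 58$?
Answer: $- \frac{20624975087}{497779} \approx -41434.0$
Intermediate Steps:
$R{\left(o,n \right)} = 315 + o^{2} + n o$ ($R{\left(o,n \right)} = \left(o o + o n\right) + 315 = \left(o^{2} + n o\right) + 315 = 315 + o^{2} + n o$)
$a = - \frac{1493336}{497779}$ ($a = -3 + \frac{1}{497721 + 58} = -3 + \frac{1}{497779} = - \frac{1493336}{497779} \approx -3.0$)
$R{\left(68,-682 \right)} - a = \left(315 + 68^{2} - 46376\right) - - \frac{1493336}{497779} = \left(315 + 4624 - 46376\right) + \frac{1493336}{497779} = -41437 + \frac{1493336}{497779} = - \frac{20624975087}{497779}$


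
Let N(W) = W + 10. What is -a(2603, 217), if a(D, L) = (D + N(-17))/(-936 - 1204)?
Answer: 649/535 ≈ 1.2131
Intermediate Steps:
N(W) = 10 + W
a(D, L) = 7/2140 - D/2140 (a(D, L) = (D + (10 - 17))/(-936 - 1204) = (D - 7)/(-2140) = (-7 + D)*(-1/2140) = 7/2140 - D/2140)
-a(2603, 217) = -(7/2140 - 1/2140*2603) = -(7/2140 - 2603/2140) = -1*(-649/535) = 649/535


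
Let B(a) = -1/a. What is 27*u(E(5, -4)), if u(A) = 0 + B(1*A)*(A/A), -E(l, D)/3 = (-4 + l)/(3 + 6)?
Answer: 81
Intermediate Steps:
E(l, D) = 4/3 - l/3 (E(l, D) = -3*(-4 + l)/(3 + 6) = -3*(-4 + l)/9 = -3*(-4/9 + l/9) = 4/3 - l/3)
u(A) = -1/A (u(A) = 0 + (-1/(1*A))*(A/A) = 0 - 1/A*1 = 0 - 1/A = -1/A)
27*u(E(5, -4)) = 27*(-1/(4/3 - ⅓*5)) = 27*(-1/(4/3 - 5/3)) = 27*(-1/(-⅓)) = 27*(-1*(-3)) = 27*3 = 81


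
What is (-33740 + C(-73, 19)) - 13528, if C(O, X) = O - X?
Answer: -47360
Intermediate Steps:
(-33740 + C(-73, 19)) - 13528 = (-33740 + (-73 - 1*19)) - 13528 = (-33740 + (-73 - 19)) - 13528 = (-33740 - 92) - 13528 = -33832 - 13528 = -47360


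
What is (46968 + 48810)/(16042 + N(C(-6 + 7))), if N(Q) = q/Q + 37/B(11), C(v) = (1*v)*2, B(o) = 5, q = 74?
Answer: 239445/40216 ≈ 5.9540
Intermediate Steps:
C(v) = 2*v (C(v) = v*2 = 2*v)
N(Q) = 37/5 + 74/Q (N(Q) = 74/Q + 37/5 = 37/5 + 74/Q)
(46968 + 48810)/(16042 + N(C(-6 + 7))) = (46968 + 48810)/(16042 + (37/5 + 74/((2*(-6 + 7))))) = 95778/(16042 + (37/5 + 74/((2*1)))) = 95778/(16042 + (37/5 + 74/2)) = 95778/(16042 + (37/5 + 74*(½))) = 95778/(16042 + (37/5 + 37)) = 95778/(16042 + 222/5) = 95778/(80432/5) = 95778*(5/80432) = 239445/40216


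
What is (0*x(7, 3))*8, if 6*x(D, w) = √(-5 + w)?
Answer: 0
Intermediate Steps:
x(D, w) = √(-5 + w)/6
(0*x(7, 3))*8 = (0*(√(-5 + 3)/6))*8 = (0*(√(-2)/6))*8 = (0*((I*√2)/6))*8 = (0*(I*√2/6))*8 = 0*8 = 0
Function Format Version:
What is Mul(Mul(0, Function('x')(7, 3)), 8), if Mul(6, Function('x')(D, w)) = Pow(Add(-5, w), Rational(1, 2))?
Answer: 0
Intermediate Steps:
Function('x')(D, w) = Mul(Rational(1, 6), Pow(Add(-5, w), Rational(1, 2)))
Mul(Mul(0, Function('x')(7, 3)), 8) = Mul(Mul(0, Mul(Rational(1, 6), Pow(Add(-5, 3), Rational(1, 2)))), 8) = Mul(Mul(0, Mul(Rational(1, 6), Pow(-2, Rational(1, 2)))), 8) = Mul(Mul(0, Mul(Rational(1, 6), Mul(I, Pow(2, Rational(1, 2))))), 8) = Mul(Mul(0, Mul(Rational(1, 6), I, Pow(2, Rational(1, 2)))), 8) = Mul(0, 8) = 0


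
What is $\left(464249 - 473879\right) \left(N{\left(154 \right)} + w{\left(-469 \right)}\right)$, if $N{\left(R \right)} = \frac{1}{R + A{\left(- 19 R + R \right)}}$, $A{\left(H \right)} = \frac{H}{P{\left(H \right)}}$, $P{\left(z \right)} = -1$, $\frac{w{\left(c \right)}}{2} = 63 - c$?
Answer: $- \frac{14990370975}{1463} \approx -1.0246 \cdot 10^{7}$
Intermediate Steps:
$w{\left(c \right)} = 126 - 2 c$ ($w{\left(c \right)} = 2 \left(63 - c\right) = 126 - 2 c$)
$A{\left(H \right)} = - H$ ($A{\left(H \right)} = \frac{H}{-1} = H \left(-1\right) = - H$)
$N{\left(R \right)} = \frac{1}{19 R}$ ($N{\left(R \right)} = \frac{1}{R - \left(- 19 R + R\right)} = \frac{1}{R - - 18 R} = \frac{1}{R + 18 R} = \frac{1}{19 R}$)
$\left(464249 - 473879\right) \left(N{\left(154 \right)} + w{\left(-469 \right)}\right) = \left(464249 - 473879\right) \left(\frac{1}{19 \cdot 154} + \left(126 - -938\right)\right) = - 9630 \left(\frac{1}{19} \cdot \frac{1}{154} + \left(126 + 938\right)\right) = - 9630 \left(\frac{1}{2926} + 1064\right) = \left(-9630\right) \frac{3113265}{2926} = - \frac{14990370975}{1463}$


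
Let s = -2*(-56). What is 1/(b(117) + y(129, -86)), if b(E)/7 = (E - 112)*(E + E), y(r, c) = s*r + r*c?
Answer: 1/11544 ≈ 8.6625e-5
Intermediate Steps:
s = 112
y(r, c) = 112*r + c*r (y(r, c) = 112*r + r*c = 112*r + c*r)
b(E) = 14*E*(-112 + E) (b(E) = 7*((E - 112)*(E + E)) = 7*((-112 + E)*(2*E)) = 7*(2*E*(-112 + E)) = 14*E*(-112 + E))
1/(b(117) + y(129, -86)) = 1/(14*117*(-112 + 117) + 129*(112 - 86)) = 1/(14*117*5 + 129*26) = 1/(8190 + 3354) = 1/11544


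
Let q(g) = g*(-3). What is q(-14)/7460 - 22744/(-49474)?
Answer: 42937037/92269010 ≈ 0.46535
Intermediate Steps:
q(g) = -3*g
q(-14)/7460 - 22744/(-49474) = -3*(-14)/7460 - 22744/(-49474) = 42*(1/7460) - 22744*(-1/49474) = 21/3730 + 11372/24737 = 42937037/92269010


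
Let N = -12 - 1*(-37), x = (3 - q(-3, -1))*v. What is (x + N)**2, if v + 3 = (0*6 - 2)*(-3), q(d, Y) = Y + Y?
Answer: 1600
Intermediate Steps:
q(d, Y) = 2*Y
v = 3 (v = -3 + (0*6 - 2)*(-3) = -3 + (0 - 2)*(-3) = -3 - 2*(-3) = -3 + 6 = 3)
x = 15 (x = (3 - 2*(-1))*3 = (3 - 1*(-2))*3 = (3 + 2)*3 = 5*3 = 15)
N = 25 (N = -12 + 37 = 25)
(x + N)**2 = (15 + 25)**2 = 40**2 = 1600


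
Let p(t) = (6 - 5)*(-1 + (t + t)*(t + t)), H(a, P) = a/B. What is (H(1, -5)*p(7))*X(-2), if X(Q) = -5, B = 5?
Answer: -195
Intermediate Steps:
H(a, P) = a/5
p(t) = -1 + 4*t² (p(t) = 1*(-1 + (2*t)*(2*t)) = 1*(-1 + 4*t²) = -1 + 4*t²)
(H(1, -5)*p(7))*X(-2) = (((⅕)*1)*(-1 + 4*7²))*(-5) = ((-1 + 4*49)/5)*(-5) = ((-1 + 196)/5)*(-5) = ((⅕)*195)*(-5) = 39*(-5) = -195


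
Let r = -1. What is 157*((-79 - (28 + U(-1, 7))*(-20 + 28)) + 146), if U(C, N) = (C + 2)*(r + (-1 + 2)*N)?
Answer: -32185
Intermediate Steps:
U(C, N) = (-1 + N)*(2 + C) (U(C, N) = (C + 2)*(-1 + (-1 + 2)*N) = (2 + C)*(-1 + 1*N) = (2 + C)*(-1 + N) = (-1 + N)*(2 + C))
157*((-79 - (28 + U(-1, 7))*(-20 + 28)) + 146) = 157*((-79 - (28 + (-2 - 1*(-1) + 2*7 - 1*7))*(-20 + 28)) + 146) = 157*((-79 - (28 + (-2 + 1 + 14 - 7))*8) + 146) = 157*((-79 - (28 + 6)*8) + 146) = 157*((-79 - 34*8) + 146) = 157*((-79 - 1*272) + 146) = 157*((-79 - 272) + 146) = 157*(-351 + 146) = 157*(-205) = -32185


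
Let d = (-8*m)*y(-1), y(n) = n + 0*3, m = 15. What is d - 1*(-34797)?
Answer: 34917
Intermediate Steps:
y(n) = n (y(n) = n + 0 = n)
d = 120 (d = -8*15*(-1) = -120*(-1) = 120)
d - 1*(-34797) = 120 - 1*(-34797) = 120 + 34797 = 34917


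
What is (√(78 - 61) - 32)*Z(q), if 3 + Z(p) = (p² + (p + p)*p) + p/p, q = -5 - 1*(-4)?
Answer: -32 + √17 ≈ -27.877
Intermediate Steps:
q = -1 (q = -5 + 4 = -1)
Z(p) = -2 + 3*p² (Z(p) = -3 + ((p² + (p + p)*p) + p/p) = -3 + ((p² + (2*p)*p) + 1) = -3 + ((p² + 2*p²) + 1) = -3 + (3*p² + 1) = -3 + (1 + 3*p²) = -2 + 3*p²)
(√(78 - 61) - 32)*Z(q) = (√(78 - 61) - 32)*(-2 + 3*(-1)²) = (√17 - 32)*(-2 + 3*1) = (-32 + √17)*(-2 + 3) = (-32 + √17)*1 = -32 + √17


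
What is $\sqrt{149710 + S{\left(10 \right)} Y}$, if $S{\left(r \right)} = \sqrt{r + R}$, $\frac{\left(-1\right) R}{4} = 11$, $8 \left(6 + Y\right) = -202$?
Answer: $\frac{\sqrt{598840 - 125 i \sqrt{34}}}{2} \approx 386.92 - 0.23547 i$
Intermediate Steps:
$Y = - \frac{125}{4}$ ($Y = -6 + \frac{1}{8} \left(-202\right) = -6 - \frac{101}{4} = - \frac{125}{4} \approx -31.25$)
$R = -44$ ($R = \left(-4\right) 11 = -44$)
$S{\left(r \right)} = \sqrt{-44 + r}$ ($S{\left(r \right)} = \sqrt{r - 44} = \sqrt{-44 + r}$)
$\sqrt{149710 + S{\left(10 \right)} Y} = \sqrt{149710 + \sqrt{-44 + 10} \left(- \frac{125}{4}\right)} = \sqrt{149710 + \sqrt{-34} \left(- \frac{125}{4}\right)} = \sqrt{149710 + i \sqrt{34} \left(- \frac{125}{4}\right)} = \sqrt{149710 - \frac{125 i \sqrt{34}}{4}}$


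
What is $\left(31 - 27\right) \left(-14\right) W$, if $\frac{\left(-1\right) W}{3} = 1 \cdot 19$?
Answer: $3192$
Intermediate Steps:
$W = -57$ ($W = - 3 \cdot 1 \cdot 19 = \left(-3\right) 19 = -57$)
$\left(31 - 27\right) \left(-14\right) W = \left(31 - 27\right) \left(-14\right) \left(-57\right) = 4 \left(-14\right) \left(-57\right) = \left(-56\right) \left(-57\right) = 3192$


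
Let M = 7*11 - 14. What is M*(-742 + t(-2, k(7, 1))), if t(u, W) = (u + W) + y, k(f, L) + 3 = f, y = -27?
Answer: -48321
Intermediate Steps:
k(f, L) = -3 + f
t(u, W) = -27 + W + u (t(u, W) = (u + W) - 27 = (W + u) - 27 = -27 + W + u)
M = 63 (M = 77 - 14 = 63)
M*(-742 + t(-2, k(7, 1))) = 63*(-742 + (-27 + (-3 + 7) - 2)) = 63*(-742 + (-27 + 4 - 2)) = 63*(-742 - 25) = 63*(-767) = -48321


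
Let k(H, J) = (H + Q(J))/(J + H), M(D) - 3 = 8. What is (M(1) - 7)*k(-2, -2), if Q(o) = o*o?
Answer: -2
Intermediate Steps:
M(D) = 11 (M(D) = 3 + 8 = 11)
Q(o) = o²
k(H, J) = (H + J²)/(H + J) (k(H, J) = (H + J²)/(J + H) = (H + J²)/(H + J))
(M(1) - 7)*k(-2, -2) = (11 - 7)*((-2 + (-2)²)/(-2 - 2)) = 4*((-2 + 4)/(-4)) = 4*(-¼*2) = 4*(-½) = -2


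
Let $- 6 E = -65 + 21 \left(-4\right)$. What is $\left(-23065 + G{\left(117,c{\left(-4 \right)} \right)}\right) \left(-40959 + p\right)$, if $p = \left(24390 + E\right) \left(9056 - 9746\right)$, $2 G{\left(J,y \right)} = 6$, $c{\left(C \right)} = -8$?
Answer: $389452468028$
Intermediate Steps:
$E = \frac{149}{6}$ ($E = - \frac{-65 + 21 \left(-4\right)}{6} = - \frac{-65 - 84}{6} = \left(- \frac{1}{6}\right) \left(-149\right) = \frac{149}{6} \approx 24.833$)
$G{\left(J,y \right)} = 3$ ($G{\left(J,y \right)} = \frac{1}{2} \cdot 6 = 3$)
$p = -16846235$ ($p = \left(24390 + \frac{149}{6}\right) \left(9056 - 9746\right) = \frac{146489}{6} \left(-690\right) = -16846235$)
$\left(-23065 + G{\left(117,c{\left(-4 \right)} \right)}\right) \left(-40959 + p\right) = \left(-23065 + 3\right) \left(-40959 - 16846235\right) = \left(-23062\right) \left(-16887194\right) = 389452468028$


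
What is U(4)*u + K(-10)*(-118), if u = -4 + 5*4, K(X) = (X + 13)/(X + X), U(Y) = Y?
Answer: 817/10 ≈ 81.700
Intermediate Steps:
K(X) = (13 + X)/(2*X) (K(X) = (13 + X)/((2*X)) = (13 + X)*(1/(2*X)) = (13 + X)/(2*X))
u = 16 (u = -4 + 20 = 16)
U(4)*u + K(-10)*(-118) = 4*16 + ((½)*(13 - 10)/(-10))*(-118) = 64 + ((½)*(-⅒)*3)*(-118) = 64 - 3/20*(-118) = 64 + 177/10 = 817/10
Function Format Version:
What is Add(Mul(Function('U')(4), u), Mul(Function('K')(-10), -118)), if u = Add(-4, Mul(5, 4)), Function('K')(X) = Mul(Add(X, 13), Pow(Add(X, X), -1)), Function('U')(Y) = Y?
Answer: Rational(817, 10) ≈ 81.700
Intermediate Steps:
Function('K')(X) = Mul(Rational(1, 2), Pow(X, -1), Add(13, X)) (Function('K')(X) = Mul(Add(13, X), Pow(Mul(2, X), -1)) = Mul(Add(13, X), Mul(Rational(1, 2), Pow(X, -1))) = Mul(Rational(1, 2), Pow(X, -1), Add(13, X)))
u = 16 (u = Add(-4, 20) = 16)
Add(Mul(Function('U')(4), u), Mul(Function('K')(-10), -118)) = Add(Mul(4, 16), Mul(Mul(Rational(1, 2), Pow(-10, -1), Add(13, -10)), -118)) = Add(64, Mul(Mul(Rational(1, 2), Rational(-1, 10), 3), -118)) = Add(64, Mul(Rational(-3, 20), -118)) = Add(64, Rational(177, 10)) = Rational(817, 10)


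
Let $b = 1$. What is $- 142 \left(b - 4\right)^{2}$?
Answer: $-1278$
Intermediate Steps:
$- 142 \left(b - 4\right)^{2} = - 142 \left(1 - 4\right)^{2} = - 142 \left(-3\right)^{2} = \left(-142\right) 9 = -1278$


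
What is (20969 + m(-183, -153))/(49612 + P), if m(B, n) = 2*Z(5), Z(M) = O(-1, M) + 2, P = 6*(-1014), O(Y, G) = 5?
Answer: 20983/43528 ≈ 0.48206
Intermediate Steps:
P = -6084
Z(M) = 7 (Z(M) = 5 + 2 = 7)
m(B, n) = 14 (m(B, n) = 2*7 = 14)
(20969 + m(-183, -153))/(49612 + P) = (20969 + 14)/(49612 - 6084) = 20983/43528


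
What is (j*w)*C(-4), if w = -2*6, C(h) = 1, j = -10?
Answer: 120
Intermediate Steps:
w = -12
(j*w)*C(-4) = -10*(-12)*1 = 120*1 = 120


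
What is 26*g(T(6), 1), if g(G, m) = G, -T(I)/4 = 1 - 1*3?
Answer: 208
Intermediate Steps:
T(I) = 8 (T(I) = -4*(1 - 1*3) = -4*(1 - 3) = -4*(-2) = 8)
26*g(T(6), 1) = 26*8 = 208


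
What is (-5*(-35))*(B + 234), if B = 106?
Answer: 59500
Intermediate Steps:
(-5*(-35))*(B + 234) = (-5*(-35))*(106 + 234) = 175*340 = 59500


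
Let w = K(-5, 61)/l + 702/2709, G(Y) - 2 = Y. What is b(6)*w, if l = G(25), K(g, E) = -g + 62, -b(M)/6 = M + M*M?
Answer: -89092/129 ≈ -690.64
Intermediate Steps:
b(M) = -6*M - 6*M² (b(M) = -6*(M + M*M) = -6*(M + M²) = -6*M - 6*M²)
G(Y) = 2 + Y
K(g, E) = 62 - g
l = 27 (l = 2 + 25 = 27)
w = 22273/8127 (w = (62 - 1*(-5))/27 + 702/2709 = (62 + 5)*(1/27) + 702*(1/2709) = 67*(1/27) + 78/301 = 67/27 + 78/301 = 22273/8127 ≈ 2.7406)
b(6)*w = -6*6*(1 + 6)*(22273/8127) = -6*6*7*(22273/8127) = -252*22273/8127 = -89092/129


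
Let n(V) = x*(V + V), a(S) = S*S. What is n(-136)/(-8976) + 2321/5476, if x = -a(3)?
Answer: 9103/60236 ≈ 0.15112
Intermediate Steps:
a(S) = S**2
x = -9 (x = -1*3**2 = -1*9 = -9)
n(V) = -18*V (n(V) = -9*(V + V) = -18*V)
n(-136)/(-8976) + 2321/5476 = -18*(-136)/(-8976) + 2321/5476 = 2448*(-1/8976) + 2321*(1/5476) = -3/11 + 2321/5476 = 9103/60236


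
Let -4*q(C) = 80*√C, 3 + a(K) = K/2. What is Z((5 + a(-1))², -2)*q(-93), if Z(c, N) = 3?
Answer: -60*I*√93 ≈ -578.62*I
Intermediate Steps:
a(K) = -3 + K/2
q(C) = -20*√C
Z((5 + a(-1))², -2)*q(-93) = 3*(-20*I*√93) = -60*I*√93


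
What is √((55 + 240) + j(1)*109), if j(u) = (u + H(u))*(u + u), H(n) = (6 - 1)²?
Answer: √5963 ≈ 77.220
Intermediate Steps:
H(n) = 25 (H(n) = 5² = 25)
j(u) = 2*u*(25 + u) (j(u) = (u + 25)*(u + u) = (25 + u)*(2*u) = 2*u*(25 + u))
√((55 + 240) + j(1)*109) = √((55 + 240) + (2*1*(25 + 1))*109) = √(295 + (2*1*26)*109) = √(295 + 52*109) = √(295 + 5668) = √5963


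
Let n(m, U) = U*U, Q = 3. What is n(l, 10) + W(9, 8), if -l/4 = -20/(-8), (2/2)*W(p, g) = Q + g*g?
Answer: 167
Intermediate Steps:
W(p, g) = 3 + g² (W(p, g) = 3 + g*g = 3 + g²)
l = -10 (l = -(-80)/(-8) = -(-80)*(-1)/8 = -4*5/2 = -10)
n(m, U) = U²
n(l, 10) + W(9, 8) = 10² + (3 + 8²) = 100 + (3 + 64) = 100 + 67 = 167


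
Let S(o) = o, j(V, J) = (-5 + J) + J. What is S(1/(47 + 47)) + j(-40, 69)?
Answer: 12503/94 ≈ 133.01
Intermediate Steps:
j(V, J) = -5 + 2*J
S(1/(47 + 47)) + j(-40, 69) = 1/(47 + 47) + (-5 + 2*69) = 1/94 + (-5 + 138) = 1/94 + 133 = 12503/94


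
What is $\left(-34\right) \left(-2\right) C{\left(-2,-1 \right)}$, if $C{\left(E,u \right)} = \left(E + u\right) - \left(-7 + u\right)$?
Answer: $340$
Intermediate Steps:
$C{\left(E,u \right)} = 7 + E$
$\left(-34\right) \left(-2\right) C{\left(-2,-1 \right)} = \left(-34\right) \left(-2\right) \left(7 - 2\right) = 68 \cdot 5 = 340$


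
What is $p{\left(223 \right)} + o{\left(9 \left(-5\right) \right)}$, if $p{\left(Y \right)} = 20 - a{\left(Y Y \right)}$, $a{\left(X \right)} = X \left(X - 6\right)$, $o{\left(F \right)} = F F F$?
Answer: $-2472766172$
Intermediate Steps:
$o{\left(F \right)} = F^{3}$ ($o{\left(F \right)} = F^{2} F = F^{3}$)
$a{\left(X \right)} = X \left(-6 + X\right)$
$p{\left(Y \right)} = 20 - Y^{2} \left(-6 + Y^{2}\right)$ ($p{\left(Y \right)} = 20 - Y Y \left(-6 + Y Y\right) = 20 - Y^{2} \left(-6 + Y^{2}\right)$)
$p{\left(223 \right)} + o{\left(9 \left(-5\right) \right)} = \left(20 + 223^{2} \left(6 - 223^{2}\right)\right) + \left(9 \left(-5\right)\right)^{3} = \left(20 + 49729 \left(6 - 49729\right)\right) + \left(-45\right)^{3} = \left(20 + 49729 \left(6 - 49729\right)\right) - 91125 = \left(20 + 49729 \left(-49723\right)\right) - 91125 = \left(20 - 2472675067\right) - 91125 = -2472675047 - 91125 = -2472766172$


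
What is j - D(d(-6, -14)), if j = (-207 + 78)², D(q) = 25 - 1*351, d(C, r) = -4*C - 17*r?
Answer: 16967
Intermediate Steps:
d(C, r) = -17*r - 4*C
D(q) = -326 (D(q) = 25 - 351 = -326)
j = 16641 (j = (-129)² = 16641)
j - D(d(-6, -14)) = 16641 - 1*(-326) = 16641 + 326 = 16967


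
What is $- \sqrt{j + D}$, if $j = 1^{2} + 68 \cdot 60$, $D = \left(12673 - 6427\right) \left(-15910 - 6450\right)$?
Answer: $- i \sqrt{139656479} \approx - 11818.0 i$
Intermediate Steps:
$D = -139660560$ ($D = 6246 \left(-22360\right) = -139660560$)
$j = 4081$ ($j = 1 + 4080 = 4081$)
$- \sqrt{j + D} = - \sqrt{4081 - 139660560} = - \sqrt{-139656479} = - i \sqrt{139656479}$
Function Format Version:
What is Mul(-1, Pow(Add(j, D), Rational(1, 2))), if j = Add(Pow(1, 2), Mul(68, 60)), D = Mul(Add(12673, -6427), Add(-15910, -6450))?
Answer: Mul(-1, I, Pow(139656479, Rational(1, 2))) ≈ Mul(-11818., I)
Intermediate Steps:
D = -139660560 (D = Mul(6246, -22360) = -139660560)
j = 4081 (j = Add(1, 4080) = 4081)
Mul(-1, Pow(Add(j, D), Rational(1, 2))) = Mul(-1, Pow(Add(4081, -139660560), Rational(1, 2))) = Mul(-1, Pow(-139656479, Rational(1, 2))) = Mul(-1, Mul(I, Pow(139656479, Rational(1, 2)))) = Mul(-1, I, Pow(139656479, Rational(1, 2)))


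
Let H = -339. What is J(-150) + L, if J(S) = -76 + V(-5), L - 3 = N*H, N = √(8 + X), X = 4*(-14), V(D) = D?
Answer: -78 - 1356*I*√3 ≈ -78.0 - 2348.7*I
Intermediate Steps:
X = -56
N = 4*I*√3 (N = √(8 - 56) = √(-48) = 4*I*√3 ≈ 6.9282*I)
L = 3 - 1356*I*√3 (L = 3 + (4*I*√3)*(-339) = 3 - 1356*I*√3 ≈ 3.0 - 2348.7*I)
J(S) = -81 (J(S) = -76 - 5 = -81)
J(-150) + L = -81 + (3 - 1356*I*√3) = -78 - 1356*I*√3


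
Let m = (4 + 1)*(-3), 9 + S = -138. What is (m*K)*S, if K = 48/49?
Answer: 2160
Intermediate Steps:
S = -147 (S = -9 - 138 = -147)
m = -15 (m = 5*(-3) = -15)
K = 48/49 (K = 48*(1/49) = 48/49 ≈ 0.97959)
(m*K)*S = -15*48/49*(-147) = -720/49*(-147) = 2160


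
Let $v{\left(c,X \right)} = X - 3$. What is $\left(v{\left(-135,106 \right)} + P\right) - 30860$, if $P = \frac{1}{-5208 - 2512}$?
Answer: $- \frac{237444041}{7720} \approx -30757.0$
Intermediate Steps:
$v{\left(c,X \right)} = -3 + X$ ($v{\left(c,X \right)} = X - 3 = -3 + X$)
$P = - \frac{1}{7720}$ ($P = \frac{1}{-7720} = - \frac{1}{7720} \approx -0.00012953$)
$\left(v{\left(-135,106 \right)} + P\right) - 30860 = \left(\left(-3 + 106\right) - \frac{1}{7720}\right) - 30860 = \left(103 - \frac{1}{7720}\right) - 30860 = \frac{795159}{7720} - 30860 = - \frac{237444041}{7720}$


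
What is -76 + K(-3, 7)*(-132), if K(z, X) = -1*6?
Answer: 716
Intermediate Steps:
K(z, X) = -6
-76 + K(-3, 7)*(-132) = -76 - 6*(-132) = -76 + 792 = 716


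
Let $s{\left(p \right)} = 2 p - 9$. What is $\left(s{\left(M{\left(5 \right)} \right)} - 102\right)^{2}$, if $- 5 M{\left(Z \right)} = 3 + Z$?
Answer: $\frac{326041}{25} \approx 13042.0$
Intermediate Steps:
$M{\left(Z \right)} = - \frac{3}{5} - \frac{Z}{5}$ ($M{\left(Z \right)} = - \frac{3 + Z}{5} = - \frac{3}{5} - \frac{Z}{5}$)
$s{\left(p \right)} = -9 + 2 p$
$\left(s{\left(M{\left(5 \right)} \right)} - 102\right)^{2} = \left(\left(-9 + 2 \left(- \frac{3}{5} - 1\right)\right) - 102\right)^{2} = \left(\left(-9 + 2 \left(- \frac{8}{5}\right)\right) - 102\right)^{2} = \left(\left(-9 - \frac{16}{5}\right) - 102\right)^{2} = \left(- \frac{61}{5} - 102\right)^{2} = \left(- \frac{571}{5}\right)^{2} = \frac{326041}{25}$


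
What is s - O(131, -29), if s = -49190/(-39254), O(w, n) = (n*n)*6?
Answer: -99013247/19627 ≈ -5044.8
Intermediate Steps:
O(w, n) = 6*n² (O(w, n) = n²*6 = 6*n²)
s = 24595/19627 (s = -49190*(-1/39254) = 24595/19627 ≈ 1.2531)
s - O(131, -29) = 24595/19627 - 6*(-29)² = 24595/19627 - 6*841 = 24595/19627 - 1*5046 = 24595/19627 - 5046 = -99013247/19627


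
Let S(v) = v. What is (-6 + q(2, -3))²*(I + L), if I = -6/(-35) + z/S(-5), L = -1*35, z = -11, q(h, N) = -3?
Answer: -92502/35 ≈ -2642.9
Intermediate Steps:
L = -35
I = 83/35 (I = -6/(-35) - 11/(-5) = -6*(-1/35) - 11*(-⅕) = 6/35 + 11/5 = 83/35 ≈ 2.3714)
(-6 + q(2, -3))²*(I + L) = (-6 - 3)²*(83/35 - 35) = (-9)²*(-1142/35) = 81*(-1142/35) = -92502/35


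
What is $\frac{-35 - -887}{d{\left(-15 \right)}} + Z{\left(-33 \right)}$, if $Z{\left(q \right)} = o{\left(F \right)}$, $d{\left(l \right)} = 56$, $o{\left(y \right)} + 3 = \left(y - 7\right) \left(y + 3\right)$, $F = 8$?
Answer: $\frac{325}{14} \approx 23.214$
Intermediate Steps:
$o{\left(y \right)} = -3 + \left(-7 + y\right) \left(3 + y\right)$ ($o{\left(y \right)} = -3 + \left(y - 7\right) \left(y + 3\right) = -3 + \left(-7 + y\right) \left(3 + y\right)$)
$Z{\left(q \right)} = 8$ ($Z{\left(q \right)} = -24 + 8^{2} - 32 = -24 + 64 - 32 = 8$)
$\frac{-35 - -887}{d{\left(-15 \right)}} + Z{\left(-33 \right)} = \frac{-35 - -887}{56} + 8 = \left(-35 + 887\right) \frac{1}{56} + 8 = 852 \cdot \frac{1}{56} + 8 = \frac{213}{14} + 8 = \frac{325}{14}$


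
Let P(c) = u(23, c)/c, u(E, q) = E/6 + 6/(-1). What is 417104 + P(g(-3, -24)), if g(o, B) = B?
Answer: 60062989/144 ≈ 4.1710e+5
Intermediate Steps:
u(E, q) = -6 + E/6 (u(E, q) = E*(1/6) + 6*(-1) = E/6 - 6 = -6 + E/6)
P(c) = -13/(6*c) (P(c) = (-6 + (1/6)*23)/c = (-6 + 23/6)/c = -13/(6*c))
417104 + P(g(-3, -24)) = 417104 - 13/6/(-24) = 417104 - 13/6*(-1/24) = 417104 + 13/144 = 60062989/144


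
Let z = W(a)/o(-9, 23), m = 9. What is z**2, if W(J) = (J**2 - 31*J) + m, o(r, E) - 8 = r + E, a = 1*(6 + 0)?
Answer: 19881/484 ≈ 41.076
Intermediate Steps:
a = 6 (a = 1*6 = 6)
o(r, E) = 8 + E + r (o(r, E) = 8 + (r + E) = 8 + (E + r) = 8 + E + r)
W(J) = 9 + J**2 - 31*J (W(J) = (J**2 - 31*J) + 9 = 9 + J**2 - 31*J)
z = -141/22 (z = (9 + 6**2 - 31*6)/(8 + 23 - 9) = (9 + 36 - 186)/22 = -141*1/22 = -141/22 ≈ -6.4091)
z**2 = (-141/22)**2 = 19881/484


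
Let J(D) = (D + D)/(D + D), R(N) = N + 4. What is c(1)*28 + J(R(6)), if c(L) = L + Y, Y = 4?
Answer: 141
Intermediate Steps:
c(L) = 4 + L (c(L) = L + 4 = 4 + L)
R(N) = 4 + N
J(D) = 1 (J(D) = (2*D)/((2*D)) = (2*D)*(1/(2*D)) = 1)
c(1)*28 + J(R(6)) = (4 + 1)*28 + 1 = 5*28 + 1 = 140 + 1 = 141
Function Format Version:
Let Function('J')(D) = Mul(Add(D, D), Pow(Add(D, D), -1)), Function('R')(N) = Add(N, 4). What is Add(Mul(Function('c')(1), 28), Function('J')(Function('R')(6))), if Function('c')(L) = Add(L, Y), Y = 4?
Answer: 141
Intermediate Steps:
Function('c')(L) = Add(4, L) (Function('c')(L) = Add(L, 4) = Add(4, L))
Function('R')(N) = Add(4, N)
Function('J')(D) = 1 (Function('J')(D) = Mul(Mul(2, D), Pow(Mul(2, D), -1)) = Mul(Mul(2, D), Mul(Rational(1, 2), Pow(D, -1))) = 1)
Add(Mul(Function('c')(1), 28), Function('J')(Function('R')(6))) = Add(Mul(Add(4, 1), 28), 1) = Add(Mul(5, 28), 1) = Add(140, 1) = 141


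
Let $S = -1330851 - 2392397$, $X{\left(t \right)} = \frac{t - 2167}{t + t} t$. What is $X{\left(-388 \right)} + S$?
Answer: $- \frac{7449051}{2} \approx -3.7245 \cdot 10^{6}$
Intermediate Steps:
$X{\left(t \right)} = - \frac{2167}{2} + \frac{t}{2}$ ($X{\left(t \right)} = \frac{-2167 + t}{2 t} t = - \frac{2167}{2} + \frac{t}{2}$)
$S = -3723248$ ($S = -1330851 - 2392397 = -3723248$)
$X{\left(-388 \right)} + S = \left(- \frac{2167}{2} + \frac{1}{2} \left(-388\right)\right) - 3723248 = \left(- \frac{2167}{2} - 194\right) - 3723248 = - \frac{2555}{2} - 3723248 = - \frac{7449051}{2}$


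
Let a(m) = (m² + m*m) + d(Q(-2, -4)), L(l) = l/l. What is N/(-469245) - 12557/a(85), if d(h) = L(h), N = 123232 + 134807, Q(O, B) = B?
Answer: -3207077018/2260353165 ≈ -1.4188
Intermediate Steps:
L(l) = 1
N = 258039
d(h) = 1
a(m) = 1 + 2*m² (a(m) = (m² + m*m) + 1 = (m² + m²) + 1 = 2*m² + 1 = 1 + 2*m²)
N/(-469245) - 12557/a(85) = 258039/(-469245) - 12557/(1 + 2*85²) = 258039*(-1/469245) - 12557/(1 + 2*7225) = -86013/156415 - 12557/(1 + 14450) = -86013/156415 - 12557/14451 = -3207077018/2260353165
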